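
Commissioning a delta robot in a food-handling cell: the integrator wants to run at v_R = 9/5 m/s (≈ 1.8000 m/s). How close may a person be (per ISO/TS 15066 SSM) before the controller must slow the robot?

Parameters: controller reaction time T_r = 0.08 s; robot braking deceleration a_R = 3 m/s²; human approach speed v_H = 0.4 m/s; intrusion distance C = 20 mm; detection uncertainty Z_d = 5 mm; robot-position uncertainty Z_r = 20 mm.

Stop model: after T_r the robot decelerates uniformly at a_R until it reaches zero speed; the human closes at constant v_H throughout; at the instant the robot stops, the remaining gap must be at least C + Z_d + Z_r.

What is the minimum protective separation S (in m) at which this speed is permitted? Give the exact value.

S_min = 1001/1000 m = 1.0010 m

T_s = v_R/a_R = (9/5)/3 = 0.6000 s
robot in T_r: 1.8000·0.0800 = 0.1440 m
robot under decel: 1.8000²/(2·3.0000) = 0.5400 m
human closes 0.4000·0.6800 = 0.2720 m
residual clearance needed = 0.0200+0.0050+0.0200 = 0.0450 m
S_min ≈ 0.1440+0.5400+0.2720+0.0450  ⇒  S_min = 1001/1000 m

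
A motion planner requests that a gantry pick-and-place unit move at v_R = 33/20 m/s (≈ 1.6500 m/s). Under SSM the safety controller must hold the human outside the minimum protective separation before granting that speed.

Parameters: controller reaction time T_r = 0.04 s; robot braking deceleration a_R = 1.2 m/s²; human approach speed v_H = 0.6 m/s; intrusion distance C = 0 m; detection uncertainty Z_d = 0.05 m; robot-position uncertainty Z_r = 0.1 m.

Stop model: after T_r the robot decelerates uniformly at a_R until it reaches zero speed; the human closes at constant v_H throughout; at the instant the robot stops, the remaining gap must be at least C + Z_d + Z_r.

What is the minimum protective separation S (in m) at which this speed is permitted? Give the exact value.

S_min = 3519/1600 m = 2.1994 m

stop time T_s = (33/20)/(6/5) = 1.3750 s
reaction-phase robot travel = 1.6500·0.0400 = 0.0660 m
robot covers 1.6500·1.3750 − ½·1.2000·1.3750² = 1.1344 m while stopping
human over T_r+T_s: 0.6000·(0.0400+1.3750) = 0.8490 m
margins: 0.0000+0.0500+0.1000 = 0.1500 m
S_min ≈ 0.0660+1.1344+0.8490+0.1500  ⇒  S_min = 3519/1600 m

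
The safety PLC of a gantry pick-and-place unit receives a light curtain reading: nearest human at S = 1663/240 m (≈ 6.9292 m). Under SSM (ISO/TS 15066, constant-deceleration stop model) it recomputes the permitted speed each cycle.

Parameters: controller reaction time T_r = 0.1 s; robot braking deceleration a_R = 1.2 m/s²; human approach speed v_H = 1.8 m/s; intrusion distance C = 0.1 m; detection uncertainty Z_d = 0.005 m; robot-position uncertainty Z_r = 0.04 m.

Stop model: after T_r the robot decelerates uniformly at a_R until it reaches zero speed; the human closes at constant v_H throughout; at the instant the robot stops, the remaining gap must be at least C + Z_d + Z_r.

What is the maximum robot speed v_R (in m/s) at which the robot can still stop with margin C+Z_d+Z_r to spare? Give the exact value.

v_R_max = 5/2 m/s = 2.5000 m/s

at the boundary: (5/12)·v² + (8/5)·v + (-317/48) = 0
  disc = (8/5)² − 4·(5/12)·(-317/48) = 48841/3600 ; √disc = 221/60
  v_R = (−(8/5) + 221/60) / (2·(5/12)) = 5/2 m/s
check:
T_s = v_R/a_R = (5/2)/(6/5) = 2.0833 s
reaction-phase robot travel = 2.5000·0.1000 = 0.2500 m
robot under decel: 2.5000²/(2·1.2000) = 2.6042 m
person approaches 1.8000·(0.1000+2.0833) = 3.9300 m
C+Z_d+Z_r = 0.1000+0.0050+0.0400 = 0.1450 m
sum ≈ 0.2500+2.6042+3.9300+0.1450 ≈ 6.9292 m = S ✓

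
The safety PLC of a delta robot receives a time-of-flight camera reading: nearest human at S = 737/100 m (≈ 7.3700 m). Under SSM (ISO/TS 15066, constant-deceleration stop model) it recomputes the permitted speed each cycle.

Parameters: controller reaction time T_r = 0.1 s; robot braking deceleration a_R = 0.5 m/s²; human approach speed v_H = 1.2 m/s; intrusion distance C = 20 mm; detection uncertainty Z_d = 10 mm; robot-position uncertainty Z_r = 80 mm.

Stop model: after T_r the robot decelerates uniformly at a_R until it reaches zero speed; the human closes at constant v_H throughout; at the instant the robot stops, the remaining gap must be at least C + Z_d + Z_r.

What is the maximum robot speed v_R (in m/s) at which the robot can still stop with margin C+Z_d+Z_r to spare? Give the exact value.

quadratic (1)·v² + (5/2)·v + (-357/50) = 0
  disc = (5/2)² − 4·(1)·(-357/50) = 3481/100 ; √disc = 59/10
  v_R = (−(5/2) + 59/10) / (2·(1)) = 17/10 m/s
check:
braking lasts T_s = (17/10)/(1/2) = 3.4000 s
robot covers v_R·T_r = 1.7000·0.1000 = 0.1700 m before braking
robot covers 1.7000·3.4000 − ½·0.5000·3.4000² = 2.8900 m while stopping
person approaches 1.2000·(0.1000+3.4000) = 4.2000 m
C+Z_d+Z_r = 0.0200+0.0100+0.0800 = 0.1100 m
sum ≈ 0.1700+2.8900+4.2000+0.1100 ≈ 7.3700 m = S ✓

v_R_max = 17/10 m/s = 1.7000 m/s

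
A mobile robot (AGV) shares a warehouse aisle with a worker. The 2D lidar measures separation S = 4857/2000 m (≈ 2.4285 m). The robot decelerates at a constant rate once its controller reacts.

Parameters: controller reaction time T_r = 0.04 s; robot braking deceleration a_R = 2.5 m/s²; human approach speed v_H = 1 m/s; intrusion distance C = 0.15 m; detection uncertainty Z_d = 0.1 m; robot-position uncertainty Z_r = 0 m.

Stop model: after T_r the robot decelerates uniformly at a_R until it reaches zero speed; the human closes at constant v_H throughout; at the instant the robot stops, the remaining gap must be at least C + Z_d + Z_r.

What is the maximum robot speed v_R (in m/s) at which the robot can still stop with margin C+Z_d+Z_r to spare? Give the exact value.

at the boundary: (1/5)·v² + (11/25)·v + (-4277/2000) = 0
  disc = (11/25)² − 4·(1/5)·(-4277/2000) = 4761/2500 ; √disc = 69/50
  v_R = (−(11/25) + 69/50) / (2·(1/5)) = 47/20 m/s
check:
T_s = v_R/a_R = (47/20)/(5/2) = 0.9400 s
robot in T_r: 2.3500·0.0400 = 0.0940 m
robot under decel: 2.3500²/(2·2.5000) = 1.1045 m
person approaches 1.0000·(0.0400+0.9400) = 0.9800 m
residual clearance needed = 0.1500+0.1000+0.0000 = 0.2500 m
sum ≈ 0.0940+1.1045+0.9800+0.2500 ≈ 2.4285 m = S ✓

v_R_max = 47/20 m/s = 2.3500 m/s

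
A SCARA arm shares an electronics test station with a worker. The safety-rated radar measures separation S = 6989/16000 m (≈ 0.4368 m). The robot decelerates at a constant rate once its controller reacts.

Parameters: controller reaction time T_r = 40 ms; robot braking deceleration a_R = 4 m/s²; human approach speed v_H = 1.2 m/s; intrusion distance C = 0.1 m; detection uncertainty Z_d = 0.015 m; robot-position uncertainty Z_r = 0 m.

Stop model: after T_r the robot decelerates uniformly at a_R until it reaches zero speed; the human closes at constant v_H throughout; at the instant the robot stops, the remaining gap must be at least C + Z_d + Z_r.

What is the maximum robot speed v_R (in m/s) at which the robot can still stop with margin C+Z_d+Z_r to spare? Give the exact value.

collect terms ⇒ (1/8)·v_R² + (17/50)·v_R + (-4381/16000) = 0
  disc = (17/50)² − 4·(1/8)·(-4381/16000) = 40401/160000 ; √disc = 201/400
  v_R = (−(17/50) + 201/400) / (2·(1/8)) = 13/20 m/s
check:
T_s = v_R/a_R = (13/20)/4 = 0.1625 s
robot covers v_R·T_r = 0.6500·0.0400 = 0.0260 m before braking
braking distance = 0.6500²/(2·4.0000) = 0.0528 m
human over T_r+T_s: 1.2000·(0.0400+0.1625) = 0.2430 m
C+Z_d+Z_r = 0.1000+0.0150+0.0000 = 0.1150 m
sum ≈ 0.0260+0.0528+0.2430+0.1150 ≈ 0.4368 m = S ✓

v_R_max = 13/20 m/s = 0.6500 m/s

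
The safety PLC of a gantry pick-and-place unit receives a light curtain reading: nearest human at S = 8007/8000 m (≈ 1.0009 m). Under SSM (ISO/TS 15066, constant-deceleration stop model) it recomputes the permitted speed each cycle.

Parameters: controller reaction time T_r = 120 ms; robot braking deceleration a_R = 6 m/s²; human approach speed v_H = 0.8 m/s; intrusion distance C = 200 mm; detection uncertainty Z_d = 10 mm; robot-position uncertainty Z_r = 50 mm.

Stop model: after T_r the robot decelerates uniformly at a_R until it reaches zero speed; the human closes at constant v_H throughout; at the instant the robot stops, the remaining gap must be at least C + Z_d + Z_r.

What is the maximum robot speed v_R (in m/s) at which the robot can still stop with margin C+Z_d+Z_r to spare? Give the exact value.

quadratic (1/12)·v² + (19/75)·v + (-5159/8000) = 0
  disc = (19/75)² − 4·(1/12)·(-5159/8000) = 100489/360000 ; √disc = 317/600
  v_R = (−(19/75) + 317/600) / (2·(1/12)) = 33/20 m/s
check:
stop time T_s = (33/20)/6 = 0.2750 s
robot in T_r: 1.6500·0.1200 = 0.1980 m
braking distance = 1.6500²/(2·6.0000) = 0.2269 m
human closes 0.8000·0.3950 = 0.3160 m
C+Z_d+Z_r = 0.2000+0.0100+0.0500 = 0.2600 m
sum ≈ 0.1980+0.2269+0.3160+0.2600 ≈ 1.0009 m = S ✓

v_R_max = 33/20 m/s = 1.6500 m/s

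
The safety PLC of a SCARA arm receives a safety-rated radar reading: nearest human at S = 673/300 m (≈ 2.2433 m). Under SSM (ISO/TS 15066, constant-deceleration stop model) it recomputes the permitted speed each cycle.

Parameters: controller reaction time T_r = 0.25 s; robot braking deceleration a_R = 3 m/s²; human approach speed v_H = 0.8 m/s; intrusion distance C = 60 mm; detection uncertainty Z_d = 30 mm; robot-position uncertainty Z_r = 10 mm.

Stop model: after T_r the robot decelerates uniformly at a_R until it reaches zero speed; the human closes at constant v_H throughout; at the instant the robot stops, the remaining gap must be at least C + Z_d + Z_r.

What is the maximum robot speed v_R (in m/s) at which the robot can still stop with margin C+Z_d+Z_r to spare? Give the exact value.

collect terms ⇒ (1/6)·v_R² + (31/60)·v_R + (-583/300) = 0
  disc = (31/60)² − 4·(1/6)·(-583/300) = 25/16 ; √disc = 5/4
  v_R = (−(31/60) + 5/4) / (2·(1/6)) = 11/5 m/s
check:
T_s = v_R/a_R = (11/5)/3 = 0.7333 s
reaction-phase robot travel = 2.2000·0.2500 = 0.5500 m
robot under decel: 2.2000²/(2·3.0000) = 0.8067 m
human over T_r+T_s: 0.8000·(0.2500+0.7333) = 0.7867 m
margins: 0.0600+0.0300+0.0100 = 0.1000 m
sum ≈ 0.5500+0.8067+0.7867+0.1000 ≈ 2.2433 m = S ✓

v_R_max = 11/5 m/s = 2.2000 m/s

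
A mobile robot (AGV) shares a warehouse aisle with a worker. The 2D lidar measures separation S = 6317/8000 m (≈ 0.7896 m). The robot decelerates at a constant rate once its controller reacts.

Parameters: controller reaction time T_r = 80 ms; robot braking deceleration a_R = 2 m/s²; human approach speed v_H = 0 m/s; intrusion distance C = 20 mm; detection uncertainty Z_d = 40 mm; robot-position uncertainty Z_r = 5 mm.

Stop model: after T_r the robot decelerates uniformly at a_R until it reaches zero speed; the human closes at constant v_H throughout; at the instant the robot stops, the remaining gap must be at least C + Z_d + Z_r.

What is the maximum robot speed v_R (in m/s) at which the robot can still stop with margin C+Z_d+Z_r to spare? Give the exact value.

at the boundary: (1/4)·v² + (2/25)·v + (-5797/8000) = 0
  disc = (2/25)² − 4·(1/4)·(-5797/8000) = 29241/40000 ; √disc = 171/200
  v_R = (−(2/25) + 171/200) / (2·(1/4)) = 31/20 m/s
check:
braking lasts T_s = (31/20)/2 = 0.7750 s
robot covers v_R·T_r = 1.5500·0.0800 = 0.1240 m before braking
robot under decel: 1.5500²/(2·2.0000) = 0.6006 m
human over T_r+T_s: 0.0000·(0.0800+0.7750) = 0.0000 m
residual clearance needed = 0.0200+0.0400+0.0050 = 0.0650 m
sum ≈ 0.1240+0.6006+0.0000+0.0650 ≈ 0.7896 m = S ✓

v_R_max = 31/20 m/s = 1.5500 m/s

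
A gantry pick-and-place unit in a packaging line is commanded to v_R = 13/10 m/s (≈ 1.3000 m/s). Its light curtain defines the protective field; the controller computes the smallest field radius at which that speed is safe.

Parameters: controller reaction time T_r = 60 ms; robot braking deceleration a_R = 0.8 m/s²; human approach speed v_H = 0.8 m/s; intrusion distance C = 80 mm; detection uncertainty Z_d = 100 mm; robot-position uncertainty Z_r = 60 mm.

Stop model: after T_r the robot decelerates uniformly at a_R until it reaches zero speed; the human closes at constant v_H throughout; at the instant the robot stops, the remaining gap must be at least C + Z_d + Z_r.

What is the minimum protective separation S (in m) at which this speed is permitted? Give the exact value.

braking lasts T_s = (13/10)/(4/5) = 1.6250 s
reaction-phase robot travel = 1.3000·0.0600 = 0.0780 m
robot covers 1.3000·1.6250 − ½·0.8000·1.6250² = 1.0562 m while stopping
person approaches 0.8000·(0.0600+1.6250) = 1.3480 m
margins: 0.0800+0.1000+0.0600 = 0.2400 m
S_min ≈ 0.0780+1.0562+1.3480+0.2400  ⇒  S_min = 10889/4000 m

S_min = 10889/4000 m = 2.7222 m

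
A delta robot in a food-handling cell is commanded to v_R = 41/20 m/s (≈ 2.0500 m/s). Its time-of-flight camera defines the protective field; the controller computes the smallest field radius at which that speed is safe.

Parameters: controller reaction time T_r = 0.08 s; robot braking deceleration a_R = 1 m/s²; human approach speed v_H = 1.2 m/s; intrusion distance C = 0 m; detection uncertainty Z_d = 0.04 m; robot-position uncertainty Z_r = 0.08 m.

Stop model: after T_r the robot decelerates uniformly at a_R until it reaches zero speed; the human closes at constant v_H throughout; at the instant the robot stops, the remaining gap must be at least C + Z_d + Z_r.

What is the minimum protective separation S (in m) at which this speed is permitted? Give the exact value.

braking lasts T_s = (41/20)/1 = 2.0500 s
robot in T_r: 2.0500·0.0800 = 0.1640 m
robot under decel: 2.0500²/(2·1.0000) = 2.1012 m
human over T_r+T_s: 1.2000·(0.0800+2.0500) = 2.5560 m
margins: 0.0000+0.0400+0.0800 = 0.1200 m
S_min ≈ 0.1640+2.1012+2.5560+0.1200  ⇒  S_min = 3953/800 m

S_min = 3953/800 m = 4.9413 m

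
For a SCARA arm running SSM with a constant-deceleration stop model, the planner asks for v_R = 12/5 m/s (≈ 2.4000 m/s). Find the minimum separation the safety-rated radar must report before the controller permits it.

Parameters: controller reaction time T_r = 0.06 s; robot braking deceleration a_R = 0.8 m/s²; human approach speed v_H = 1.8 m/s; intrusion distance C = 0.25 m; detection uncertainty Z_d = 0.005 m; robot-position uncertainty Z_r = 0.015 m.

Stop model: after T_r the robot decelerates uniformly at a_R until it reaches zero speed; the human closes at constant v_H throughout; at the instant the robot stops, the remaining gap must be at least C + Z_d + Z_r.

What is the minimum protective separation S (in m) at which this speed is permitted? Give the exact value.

braking lasts T_s = (12/5)/(4/5) = 3.0000 s
reaction-phase robot travel = 2.4000·0.0600 = 0.1440 m
braking distance = 2.4000²/(2·0.8000) = 3.6000 m
human closes 1.8000·3.0600 = 5.5080 m
margins: 0.2500+0.0050+0.0150 = 0.2700 m
S_min ≈ 0.1440+3.6000+5.5080+0.2700  ⇒  S_min = 4761/500 m

S_min = 4761/500 m = 9.5220 m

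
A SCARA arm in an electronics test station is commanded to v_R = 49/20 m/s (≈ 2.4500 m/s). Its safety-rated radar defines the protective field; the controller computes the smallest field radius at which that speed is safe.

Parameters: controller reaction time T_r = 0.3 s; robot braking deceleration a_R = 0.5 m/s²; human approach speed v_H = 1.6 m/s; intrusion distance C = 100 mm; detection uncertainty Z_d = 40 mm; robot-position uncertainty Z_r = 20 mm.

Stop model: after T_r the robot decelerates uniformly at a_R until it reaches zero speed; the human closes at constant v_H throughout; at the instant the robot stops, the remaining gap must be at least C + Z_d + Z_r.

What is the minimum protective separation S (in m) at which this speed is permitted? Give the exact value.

S_min = 6087/400 m = 15.2175 m

T_s = v_R/a_R = (49/20)/(1/2) = 4.9000 s
robot covers v_R·T_r = 2.4500·0.3000 = 0.7350 m before braking
braking distance = 2.4500²/(2·0.5000) = 6.0025 m
human over T_r+T_s: 1.6000·(0.3000+4.9000) = 8.3200 m
residual clearance needed = 0.1000+0.0400+0.0200 = 0.1600 m
S_min ≈ 0.7350+6.0025+8.3200+0.1600  ⇒  S_min = 6087/400 m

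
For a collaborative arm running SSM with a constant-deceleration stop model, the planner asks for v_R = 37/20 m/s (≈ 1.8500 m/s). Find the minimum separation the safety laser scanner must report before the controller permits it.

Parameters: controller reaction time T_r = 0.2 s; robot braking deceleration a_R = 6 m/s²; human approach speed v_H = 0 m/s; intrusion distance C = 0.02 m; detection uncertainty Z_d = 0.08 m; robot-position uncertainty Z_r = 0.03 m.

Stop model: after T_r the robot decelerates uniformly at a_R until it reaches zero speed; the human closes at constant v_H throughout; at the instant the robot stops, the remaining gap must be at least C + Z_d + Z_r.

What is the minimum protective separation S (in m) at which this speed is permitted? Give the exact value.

T_s = v_R/a_R = (37/20)/6 = 0.3083 s
robot covers v_R·T_r = 1.8500·0.2000 = 0.3700 m before braking
braking distance = 1.8500²/(2·6.0000) = 0.2852 m
human closes 0.0000·0.5083 = 0.0000 m
residual clearance needed = 0.0200+0.0800+0.0300 = 0.1300 m
S_min ≈ 0.3700+0.2852+0.0000+0.1300  ⇒  S_min = 3769/4800 m

S_min = 3769/4800 m = 0.7852 m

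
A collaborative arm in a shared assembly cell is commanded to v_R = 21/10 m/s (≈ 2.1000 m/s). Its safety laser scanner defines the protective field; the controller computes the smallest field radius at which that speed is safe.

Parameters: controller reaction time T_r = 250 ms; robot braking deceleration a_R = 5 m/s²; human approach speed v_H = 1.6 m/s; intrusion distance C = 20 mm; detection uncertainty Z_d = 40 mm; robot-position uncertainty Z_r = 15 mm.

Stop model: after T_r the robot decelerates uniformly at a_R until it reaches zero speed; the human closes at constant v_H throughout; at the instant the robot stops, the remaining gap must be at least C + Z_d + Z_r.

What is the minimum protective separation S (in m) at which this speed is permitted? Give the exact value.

S_min = 2113/1000 m = 2.1130 m

braking lasts T_s = (21/10)/5 = 0.4200 s
reaction-phase robot travel = 2.1000·0.2500 = 0.5250 m
braking distance = 2.1000²/(2·5.0000) = 0.4410 m
person approaches 1.6000·(0.2500+0.4200) = 1.0720 m
C+Z_d+Z_r = 0.0200+0.0400+0.0150 = 0.0750 m
S_min ≈ 0.5250+0.4410+1.0720+0.0750  ⇒  S_min = 2113/1000 m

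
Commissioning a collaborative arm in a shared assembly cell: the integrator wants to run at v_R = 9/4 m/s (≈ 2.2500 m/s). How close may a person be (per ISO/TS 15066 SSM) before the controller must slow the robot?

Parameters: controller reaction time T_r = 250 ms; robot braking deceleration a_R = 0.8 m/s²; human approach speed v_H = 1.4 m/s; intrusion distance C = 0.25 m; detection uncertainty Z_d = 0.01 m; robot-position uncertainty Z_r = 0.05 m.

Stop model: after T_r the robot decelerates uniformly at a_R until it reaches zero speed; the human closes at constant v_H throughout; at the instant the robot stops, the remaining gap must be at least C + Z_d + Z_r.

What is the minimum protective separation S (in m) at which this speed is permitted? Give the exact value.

T_s = v_R/a_R = (9/4)/(4/5) = 2.8125 s
robot in T_r: 2.2500·0.2500 = 0.5625 m
robot under decel: 2.2500²/(2·0.8000) = 3.1641 m
human over T_r+T_s: 1.4000·(0.2500+2.8125) = 4.2875 m
C+Z_d+Z_r = 0.2500+0.0100+0.0500 = 0.3100 m
S_min ≈ 0.5625+3.1641+4.2875+0.3100  ⇒  S_min = 26637/3200 m

S_min = 26637/3200 m = 8.3241 m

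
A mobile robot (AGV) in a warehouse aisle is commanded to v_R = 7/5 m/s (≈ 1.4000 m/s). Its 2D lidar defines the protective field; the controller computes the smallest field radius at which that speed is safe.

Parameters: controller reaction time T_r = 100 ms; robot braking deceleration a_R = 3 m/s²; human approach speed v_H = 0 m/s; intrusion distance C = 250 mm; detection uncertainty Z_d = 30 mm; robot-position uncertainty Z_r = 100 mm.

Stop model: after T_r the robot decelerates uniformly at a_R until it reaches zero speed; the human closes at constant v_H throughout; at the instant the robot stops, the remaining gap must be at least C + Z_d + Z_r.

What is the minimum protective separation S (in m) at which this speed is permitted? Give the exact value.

stop time T_s = (7/5)/3 = 0.4667 s
reaction-phase robot travel = 1.4000·0.1000 = 0.1400 m
robot under decel: 1.4000²/(2·3.0000) = 0.3267 m
human closes 0.0000·0.5667 = 0.0000 m
C+Z_d+Z_r = 0.2500+0.0300+0.1000 = 0.3800 m
S_min ≈ 0.1400+0.3267+0.0000+0.3800  ⇒  S_min = 127/150 m

S_min = 127/150 m = 0.8467 m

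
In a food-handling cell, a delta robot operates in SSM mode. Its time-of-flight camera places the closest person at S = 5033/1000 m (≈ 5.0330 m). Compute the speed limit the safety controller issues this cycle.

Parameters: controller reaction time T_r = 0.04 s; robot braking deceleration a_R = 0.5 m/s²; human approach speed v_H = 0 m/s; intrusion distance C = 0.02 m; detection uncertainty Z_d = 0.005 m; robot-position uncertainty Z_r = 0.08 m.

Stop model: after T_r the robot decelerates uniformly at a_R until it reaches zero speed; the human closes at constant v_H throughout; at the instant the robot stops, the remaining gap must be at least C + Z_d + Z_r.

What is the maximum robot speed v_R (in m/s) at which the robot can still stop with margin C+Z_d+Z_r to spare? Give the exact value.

v_R_max = 11/5 m/s = 2.2000 m/s

quadratic (1)·v² + (1/25)·v + (-616/125) = 0
  disc = (1/25)² − 4·(1)·(-616/125) = 12321/625 ; √disc = 111/25
  v_R = (−(1/25) + 111/25) / (2·(1)) = 11/5 m/s
check:
stop time T_s = (11/5)/(1/2) = 4.4000 s
reaction-phase robot travel = 2.2000·0.0400 = 0.0880 m
robot under decel: 2.2000²/(2·0.5000) = 4.8400 m
human over T_r+T_s: 0.0000·(0.0400+4.4000) = 0.0000 m
C+Z_d+Z_r = 0.0200+0.0050+0.0800 = 0.1050 m
sum ≈ 0.0880+4.8400+0.0000+0.1050 ≈ 5.0330 m = S ✓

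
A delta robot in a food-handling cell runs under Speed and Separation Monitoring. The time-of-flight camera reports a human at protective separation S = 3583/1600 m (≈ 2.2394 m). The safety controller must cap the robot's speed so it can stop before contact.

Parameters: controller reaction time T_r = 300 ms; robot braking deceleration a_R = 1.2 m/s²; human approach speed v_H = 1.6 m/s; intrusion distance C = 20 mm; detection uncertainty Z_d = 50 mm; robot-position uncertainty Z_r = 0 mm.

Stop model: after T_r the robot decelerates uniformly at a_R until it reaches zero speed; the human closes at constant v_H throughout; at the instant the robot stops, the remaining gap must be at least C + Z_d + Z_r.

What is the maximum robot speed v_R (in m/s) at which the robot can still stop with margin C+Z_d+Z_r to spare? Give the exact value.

v_R_max = 17/20 m/s = 0.8500 m/s

quadratic (5/12)·v² + (49/30)·v + (-2703/1600) = 0
  disc = (49/30)² − 4·(5/12)·(-2703/1600) = 78961/14400 ; √disc = 281/120
  v_R = (−(49/30) + 281/120) / (2·(5/12)) = 17/20 m/s
check:
stop time T_s = (17/20)/(6/5) = 0.7083 s
robot in T_r: 0.8500·0.3000 = 0.2550 m
robot under decel: 0.8500²/(2·1.2000) = 0.3010 m
human closes 1.6000·1.0083 = 1.6133 m
margins: 0.0200+0.0500+0.0000 = 0.0700 m
sum ≈ 0.2550+0.3010+1.6133+0.0700 ≈ 2.2394 m = S ✓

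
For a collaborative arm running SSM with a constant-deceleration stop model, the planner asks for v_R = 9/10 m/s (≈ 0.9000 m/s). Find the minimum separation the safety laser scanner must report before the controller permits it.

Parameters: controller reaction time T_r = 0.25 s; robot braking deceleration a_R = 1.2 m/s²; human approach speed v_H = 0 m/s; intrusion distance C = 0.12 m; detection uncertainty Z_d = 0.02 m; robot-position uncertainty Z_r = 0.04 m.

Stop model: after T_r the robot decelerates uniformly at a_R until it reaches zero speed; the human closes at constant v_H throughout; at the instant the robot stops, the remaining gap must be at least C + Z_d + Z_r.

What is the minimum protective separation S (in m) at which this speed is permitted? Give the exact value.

S_min = 297/400 m = 0.7425 m

T_s = v_R/a_R = (9/10)/(6/5) = 0.7500 s
robot covers v_R·T_r = 0.9000·0.2500 = 0.2250 m before braking
robot covers 0.9000·0.7500 − ½·1.2000·0.7500² = 0.3375 m while stopping
person approaches 0.0000·(0.2500+0.7500) = 0.0000 m
C+Z_d+Z_r = 0.1200+0.0200+0.0400 = 0.1800 m
S_min ≈ 0.2250+0.3375+0.0000+0.1800  ⇒  S_min = 297/400 m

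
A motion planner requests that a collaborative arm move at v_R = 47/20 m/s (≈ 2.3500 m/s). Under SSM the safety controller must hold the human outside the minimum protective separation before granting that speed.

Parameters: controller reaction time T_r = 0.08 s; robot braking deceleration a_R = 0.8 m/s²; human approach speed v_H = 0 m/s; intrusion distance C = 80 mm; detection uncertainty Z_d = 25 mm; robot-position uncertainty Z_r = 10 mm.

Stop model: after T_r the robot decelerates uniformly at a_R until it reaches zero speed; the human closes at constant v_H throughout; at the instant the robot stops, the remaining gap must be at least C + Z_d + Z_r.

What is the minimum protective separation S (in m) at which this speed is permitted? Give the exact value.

T_s = v_R/a_R = (47/20)/(4/5) = 2.9375 s
reaction-phase robot travel = 2.3500·0.0800 = 0.1880 m
robot under decel: 2.3500²/(2·0.8000) = 3.4516 m
person approaches 0.0000·(0.0800+2.9375) = 0.0000 m
C+Z_d+Z_r = 0.0800+0.0250+0.0100 = 0.1150 m
S_min ≈ 0.1880+3.4516+0.0000+0.1150  ⇒  S_min = 60073/16000 m

S_min = 60073/16000 m = 3.7546 m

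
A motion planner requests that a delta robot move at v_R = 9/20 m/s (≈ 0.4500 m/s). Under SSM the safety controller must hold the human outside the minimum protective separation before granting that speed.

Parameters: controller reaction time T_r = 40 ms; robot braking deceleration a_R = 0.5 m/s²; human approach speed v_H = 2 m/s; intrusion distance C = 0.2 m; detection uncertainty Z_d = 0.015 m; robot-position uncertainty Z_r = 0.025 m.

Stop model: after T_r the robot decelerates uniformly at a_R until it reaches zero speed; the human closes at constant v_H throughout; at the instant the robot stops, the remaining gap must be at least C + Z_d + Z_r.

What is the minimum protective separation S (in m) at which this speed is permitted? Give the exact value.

stop time T_s = (9/20)/(1/2) = 0.9000 s
robot covers v_R·T_r = 0.4500·0.0400 = 0.0180 m before braking
braking distance = 0.4500²/(2·0.5000) = 0.2025 m
human closes 2.0000·0.9400 = 1.8800 m
residual clearance needed = 0.2000+0.0150+0.0250 = 0.2400 m
S_min ≈ 0.0180+0.2025+1.8800+0.2400  ⇒  S_min = 4681/2000 m

S_min = 4681/2000 m = 2.3405 m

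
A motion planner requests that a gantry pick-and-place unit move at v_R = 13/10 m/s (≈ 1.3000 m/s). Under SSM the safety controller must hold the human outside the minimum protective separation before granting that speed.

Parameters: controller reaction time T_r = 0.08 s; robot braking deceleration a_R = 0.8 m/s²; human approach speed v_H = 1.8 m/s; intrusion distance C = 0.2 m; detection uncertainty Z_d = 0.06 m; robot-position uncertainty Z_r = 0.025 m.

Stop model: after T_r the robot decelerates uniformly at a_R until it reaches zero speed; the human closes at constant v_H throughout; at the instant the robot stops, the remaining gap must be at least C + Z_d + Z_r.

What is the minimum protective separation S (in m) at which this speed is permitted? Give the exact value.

S_min = 18057/4000 m = 4.5142 m

stop time T_s = (13/10)/(4/5) = 1.6250 s
robot covers v_R·T_r = 1.3000·0.0800 = 0.1040 m before braking
robot under decel: 1.3000²/(2·0.8000) = 1.0562 m
human closes 1.8000·1.7050 = 3.0690 m
residual clearance needed = 0.2000+0.0600+0.0250 = 0.2850 m
S_min ≈ 0.1040+1.0562+3.0690+0.2850  ⇒  S_min = 18057/4000 m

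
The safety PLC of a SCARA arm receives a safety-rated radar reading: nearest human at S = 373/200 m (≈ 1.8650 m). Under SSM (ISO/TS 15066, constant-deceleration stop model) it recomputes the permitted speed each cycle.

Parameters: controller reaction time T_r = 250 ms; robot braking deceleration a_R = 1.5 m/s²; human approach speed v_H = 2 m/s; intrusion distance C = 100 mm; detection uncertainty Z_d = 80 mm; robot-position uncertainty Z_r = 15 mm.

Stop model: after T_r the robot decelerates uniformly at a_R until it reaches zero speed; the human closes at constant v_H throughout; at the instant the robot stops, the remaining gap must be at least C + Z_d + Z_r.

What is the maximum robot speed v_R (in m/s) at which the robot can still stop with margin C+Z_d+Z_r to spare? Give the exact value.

quadratic (1/3)·v² + (19/12)·v + (-117/100) = 0
  disc = (19/12)² − 4·(1/3)·(-117/100) = 14641/3600 ; √disc = 121/60
  v_R = (−(19/12) + 121/60) / (2·(1/3)) = 13/20 m/s
check:
stop time T_s = (13/20)/(3/2) = 0.4333 s
reaction-phase robot travel = 0.6500·0.2500 = 0.1625 m
robot covers 0.6500·0.4333 − ½·1.5000·0.4333² = 0.1408 m while stopping
human over T_r+T_s: 2.0000·(0.2500+0.4333) = 1.3667 m
residual clearance needed = 0.1000+0.0800+0.0150 = 0.1950 m
sum ≈ 0.1625+0.1408+1.3667+0.1950 ≈ 1.8650 m = S ✓

v_R_max = 13/20 m/s = 0.6500 m/s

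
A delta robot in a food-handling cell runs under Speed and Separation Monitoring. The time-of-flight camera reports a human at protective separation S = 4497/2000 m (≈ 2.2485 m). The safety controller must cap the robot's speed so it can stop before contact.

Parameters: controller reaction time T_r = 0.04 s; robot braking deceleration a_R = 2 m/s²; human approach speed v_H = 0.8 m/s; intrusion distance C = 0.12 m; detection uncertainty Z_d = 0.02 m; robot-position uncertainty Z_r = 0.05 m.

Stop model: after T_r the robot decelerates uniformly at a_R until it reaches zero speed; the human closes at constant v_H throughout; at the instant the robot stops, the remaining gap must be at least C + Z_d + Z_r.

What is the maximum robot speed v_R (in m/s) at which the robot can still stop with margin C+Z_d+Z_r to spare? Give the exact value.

collect terms ⇒ (1/4)·v_R² + (11/25)·v_R + (-4053/2000) = 0
  disc = (11/25)² − 4·(1/4)·(-4053/2000) = 22201/10000 ; √disc = 149/100
  v_R = (−(11/25) + 149/100) / (2·(1/4)) = 21/10 m/s
check:
T_s = v_R/a_R = (21/10)/2 = 1.0500 s
robot covers v_R·T_r = 2.1000·0.0400 = 0.0840 m before braking
braking distance = 2.1000²/(2·2.0000) = 1.1025 m
person approaches 0.8000·(0.0400+1.0500) = 0.8720 m
margins: 0.1200+0.0200+0.0500 = 0.1900 m
sum ≈ 0.0840+1.1025+0.8720+0.1900 ≈ 2.2485 m = S ✓

v_R_max = 21/10 m/s = 2.1000 m/s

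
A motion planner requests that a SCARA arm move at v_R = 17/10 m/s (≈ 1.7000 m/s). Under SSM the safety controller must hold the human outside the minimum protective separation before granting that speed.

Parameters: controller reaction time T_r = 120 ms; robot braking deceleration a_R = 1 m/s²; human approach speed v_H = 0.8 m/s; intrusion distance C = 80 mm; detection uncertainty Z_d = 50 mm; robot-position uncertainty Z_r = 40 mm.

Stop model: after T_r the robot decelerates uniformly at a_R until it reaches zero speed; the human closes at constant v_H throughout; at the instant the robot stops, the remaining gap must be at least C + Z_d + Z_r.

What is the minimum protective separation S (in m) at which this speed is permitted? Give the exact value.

T_s = v_R/a_R = (17/10)/1 = 1.7000 s
robot in T_r: 1.7000·0.1200 = 0.2040 m
robot covers 1.7000·1.7000 − ½·1.0000·1.7000² = 1.4450 m while stopping
human closes 0.8000·1.8200 = 1.4560 m
margins: 0.0800+0.0500+0.0400 = 0.1700 m
S_min ≈ 0.2040+1.4450+1.4560+0.1700  ⇒  S_min = 131/40 m

S_min = 131/40 m = 3.2750 m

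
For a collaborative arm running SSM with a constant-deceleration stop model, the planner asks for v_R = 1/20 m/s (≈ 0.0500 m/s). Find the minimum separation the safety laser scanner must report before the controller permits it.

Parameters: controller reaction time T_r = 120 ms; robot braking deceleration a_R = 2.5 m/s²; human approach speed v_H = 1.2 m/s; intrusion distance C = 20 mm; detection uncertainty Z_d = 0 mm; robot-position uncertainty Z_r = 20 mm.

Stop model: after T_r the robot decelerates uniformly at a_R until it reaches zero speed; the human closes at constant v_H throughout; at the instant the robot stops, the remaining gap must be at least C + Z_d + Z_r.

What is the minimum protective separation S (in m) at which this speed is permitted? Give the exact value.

braking lasts T_s = (1/20)/(5/2) = 0.0200 s
robot in T_r: 0.0500·0.1200 = 0.0060 m
robot under decel: 0.0500²/(2·2.5000) = 0.0005 m
person approaches 1.2000·(0.1200+0.0200) = 0.1680 m
margins: 0.0200+0.0000+0.0200 = 0.0400 m
S_min ≈ 0.0060+0.0005+0.1680+0.0400  ⇒  S_min = 429/2000 m

S_min = 429/2000 m = 0.2145 m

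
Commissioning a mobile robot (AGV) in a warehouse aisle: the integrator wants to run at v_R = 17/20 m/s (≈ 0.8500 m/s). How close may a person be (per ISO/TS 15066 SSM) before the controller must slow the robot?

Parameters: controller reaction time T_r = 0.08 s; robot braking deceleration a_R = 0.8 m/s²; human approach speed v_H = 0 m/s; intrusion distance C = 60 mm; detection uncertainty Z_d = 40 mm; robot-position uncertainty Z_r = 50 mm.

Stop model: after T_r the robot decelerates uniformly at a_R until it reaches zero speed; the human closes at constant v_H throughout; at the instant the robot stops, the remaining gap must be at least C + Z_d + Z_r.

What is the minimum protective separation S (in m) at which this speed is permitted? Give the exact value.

S_min = 10713/16000 m = 0.6696 m

T_s = v_R/a_R = (17/20)/(4/5) = 1.0625 s
reaction-phase robot travel = 0.8500·0.0800 = 0.0680 m
robot covers 0.8500·1.0625 − ½·0.8000·1.0625² = 0.4516 m while stopping
human closes 0.0000·1.1425 = 0.0000 m
residual clearance needed = 0.0600+0.0400+0.0500 = 0.1500 m
S_min ≈ 0.0680+0.4516+0.0000+0.1500  ⇒  S_min = 10713/16000 m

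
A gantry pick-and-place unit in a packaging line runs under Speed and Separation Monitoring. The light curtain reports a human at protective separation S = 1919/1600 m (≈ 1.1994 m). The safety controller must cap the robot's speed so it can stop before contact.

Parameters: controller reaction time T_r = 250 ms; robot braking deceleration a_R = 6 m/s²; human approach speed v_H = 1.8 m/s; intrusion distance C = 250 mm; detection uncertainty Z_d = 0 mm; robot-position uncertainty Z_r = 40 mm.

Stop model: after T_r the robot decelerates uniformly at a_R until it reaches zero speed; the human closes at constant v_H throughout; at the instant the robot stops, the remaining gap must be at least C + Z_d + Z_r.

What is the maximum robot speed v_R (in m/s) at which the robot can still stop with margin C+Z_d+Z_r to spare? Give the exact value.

quadratic (1/12)·v² + (11/20)·v + (-147/320) = 0
  disc = (11/20)² − 4·(1/12)·(-147/320) = 729/1600 ; √disc = 27/40
  v_R = (−(11/20) + 27/40) / (2·(1/12)) = 3/4 m/s
check:
braking lasts T_s = (3/4)/6 = 0.1250 s
robot covers v_R·T_r = 0.7500·0.2500 = 0.1875 m before braking
braking distance = 0.7500²/(2·6.0000) = 0.0469 m
human closes 1.8000·0.3750 = 0.6750 m
C+Z_d+Z_r = 0.2500+0.0000+0.0400 = 0.2900 m
sum ≈ 0.1875+0.0469+0.6750+0.2900 ≈ 1.1994 m = S ✓

v_R_max = 3/4 m/s = 0.7500 m/s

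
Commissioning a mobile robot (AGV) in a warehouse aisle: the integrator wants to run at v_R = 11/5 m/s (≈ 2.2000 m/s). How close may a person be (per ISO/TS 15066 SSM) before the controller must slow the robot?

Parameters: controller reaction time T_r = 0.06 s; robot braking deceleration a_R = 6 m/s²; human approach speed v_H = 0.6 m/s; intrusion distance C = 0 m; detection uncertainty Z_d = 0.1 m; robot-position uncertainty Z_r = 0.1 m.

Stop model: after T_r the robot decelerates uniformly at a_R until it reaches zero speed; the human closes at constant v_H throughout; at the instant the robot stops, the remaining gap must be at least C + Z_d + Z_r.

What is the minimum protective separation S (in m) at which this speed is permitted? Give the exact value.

stop time T_s = (11/5)/6 = 0.3667 s
robot covers v_R·T_r = 2.2000·0.0600 = 0.1320 m before braking
robot covers 2.2000·0.3667 − ½·6.0000·0.3667² = 0.4033 m while stopping
human over T_r+T_s: 0.6000·(0.0600+0.3667) = 0.2560 m
margins: 0.0000+0.1000+0.1000 = 0.2000 m
S_min ≈ 0.1320+0.4033+0.2560+0.2000  ⇒  S_min = 1487/1500 m

S_min = 1487/1500 m = 0.9913 m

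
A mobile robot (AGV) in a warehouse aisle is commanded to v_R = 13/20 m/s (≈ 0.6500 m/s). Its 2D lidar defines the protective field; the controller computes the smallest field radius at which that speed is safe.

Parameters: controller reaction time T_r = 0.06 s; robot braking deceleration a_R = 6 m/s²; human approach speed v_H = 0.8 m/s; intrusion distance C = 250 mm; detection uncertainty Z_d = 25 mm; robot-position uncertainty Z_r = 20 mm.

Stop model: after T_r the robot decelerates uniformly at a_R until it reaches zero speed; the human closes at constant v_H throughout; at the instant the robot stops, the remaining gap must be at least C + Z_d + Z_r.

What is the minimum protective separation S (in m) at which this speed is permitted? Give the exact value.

S_min = 4031/8000 m = 0.5039 m

T_s = v_R/a_R = (13/20)/6 = 0.1083 s
robot covers v_R·T_r = 0.6500·0.0600 = 0.0390 m before braking
robot covers 0.6500·0.1083 − ½·6.0000·0.1083² = 0.0352 m while stopping
person approaches 0.8000·(0.0600+0.1083) = 0.1347 m
margins: 0.2500+0.0250+0.0200 = 0.2950 m
S_min ≈ 0.0390+0.0352+0.1347+0.2950  ⇒  S_min = 4031/8000 m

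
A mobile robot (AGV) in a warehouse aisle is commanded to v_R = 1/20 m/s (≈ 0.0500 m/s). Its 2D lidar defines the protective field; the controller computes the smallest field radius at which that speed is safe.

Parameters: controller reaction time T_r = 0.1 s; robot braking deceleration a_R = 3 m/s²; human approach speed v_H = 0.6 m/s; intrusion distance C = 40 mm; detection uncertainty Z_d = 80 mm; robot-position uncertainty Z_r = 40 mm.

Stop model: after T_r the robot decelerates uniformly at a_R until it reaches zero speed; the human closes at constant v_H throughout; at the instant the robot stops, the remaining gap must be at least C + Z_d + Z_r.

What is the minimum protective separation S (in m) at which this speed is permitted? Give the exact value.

S_min = 113/480 m = 0.2354 m

stop time T_s = (1/20)/3 = 0.0167 s
robot covers v_R·T_r = 0.0500·0.1000 = 0.0050 m before braking
robot covers 0.0500·0.0167 − ½·3.0000·0.0167² = 0.0004 m while stopping
human over T_r+T_s: 0.6000·(0.1000+0.0167) = 0.0700 m
residual clearance needed = 0.0400+0.0800+0.0400 = 0.1600 m
S_min ≈ 0.0050+0.0004+0.0700+0.1600  ⇒  S_min = 113/480 m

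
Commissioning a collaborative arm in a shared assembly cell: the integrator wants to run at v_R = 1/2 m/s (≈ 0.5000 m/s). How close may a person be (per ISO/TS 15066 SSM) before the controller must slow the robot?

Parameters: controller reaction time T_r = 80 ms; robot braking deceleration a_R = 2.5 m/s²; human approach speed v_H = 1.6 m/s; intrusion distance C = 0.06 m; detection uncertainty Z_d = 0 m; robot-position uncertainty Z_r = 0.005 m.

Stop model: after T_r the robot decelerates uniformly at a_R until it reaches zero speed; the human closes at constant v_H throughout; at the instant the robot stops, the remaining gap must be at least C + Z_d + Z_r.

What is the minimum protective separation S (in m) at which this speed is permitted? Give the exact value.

braking lasts T_s = (1/2)/(5/2) = 0.2000 s
robot covers v_R·T_r = 0.5000·0.0800 = 0.0400 m before braking
robot covers 0.5000·0.2000 − ½·2.5000·0.2000² = 0.0500 m while stopping
human over T_r+T_s: 1.6000·(0.0800+0.2000) = 0.4480 m
residual clearance needed = 0.0600+0.0000+0.0050 = 0.0650 m
S_min ≈ 0.0400+0.0500+0.4480+0.0650  ⇒  S_min = 603/1000 m

S_min = 603/1000 m = 0.6030 m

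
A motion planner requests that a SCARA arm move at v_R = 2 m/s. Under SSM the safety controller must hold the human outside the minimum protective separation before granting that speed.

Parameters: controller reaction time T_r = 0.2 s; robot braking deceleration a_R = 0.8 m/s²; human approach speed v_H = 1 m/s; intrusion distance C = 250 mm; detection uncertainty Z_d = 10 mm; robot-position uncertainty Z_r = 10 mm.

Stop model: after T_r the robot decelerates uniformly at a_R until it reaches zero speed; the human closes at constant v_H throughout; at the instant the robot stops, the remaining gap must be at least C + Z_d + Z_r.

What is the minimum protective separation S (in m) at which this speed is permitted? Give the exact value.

S_min = 587/100 m = 5.8700 m

braking lasts T_s = 2/(4/5) = 2.5000 s
reaction-phase robot travel = 2.0000·0.2000 = 0.4000 m
robot covers 2.0000·2.5000 − ½·0.8000·2.5000² = 2.5000 m while stopping
human closes 1.0000·2.7000 = 2.7000 m
margins: 0.2500+0.0100+0.0100 = 0.2700 m
S_min ≈ 0.4000+2.5000+2.7000+0.2700  ⇒  S_min = 587/100 m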